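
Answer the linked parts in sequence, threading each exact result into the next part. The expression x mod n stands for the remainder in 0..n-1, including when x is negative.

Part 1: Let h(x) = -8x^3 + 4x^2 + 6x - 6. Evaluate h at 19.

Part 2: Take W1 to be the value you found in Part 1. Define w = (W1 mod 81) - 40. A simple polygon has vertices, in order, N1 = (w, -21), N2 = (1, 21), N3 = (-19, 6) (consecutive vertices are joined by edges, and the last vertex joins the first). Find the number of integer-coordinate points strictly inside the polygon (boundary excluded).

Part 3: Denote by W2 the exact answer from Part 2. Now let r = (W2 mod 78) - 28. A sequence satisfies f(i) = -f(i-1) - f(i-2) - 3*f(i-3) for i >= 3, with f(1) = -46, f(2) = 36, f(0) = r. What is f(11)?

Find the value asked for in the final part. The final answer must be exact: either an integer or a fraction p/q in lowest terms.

-342

Part 1: -8*(19)^3 + 4*(19)^2 + 6*(19)^1 - 6 = (-54872) + (1444) + (114) + (-6) = -53320; answer -53320
Part 2: W1 = -53320; w = 19; cross terms: (19*21 - 1*-21)=420, (1*6 - -19*21)=405, (-19*-21 - 19*6)=285; twice the area = |1110| = 1110; area = 555; boundary points = 6 + 5 + 1 = 12; strictly interior points = area - boundary/2 + 1 = 550; answer 550
Part 3: W2 = 550; r = -24; f(3) = -1*(36) - 1*(-46) - 3*(-24) = 82; iterating: f(3)=82, f(4)=20, f(5)=-210, f(6)=-56, f(7)=206, f(8)=480, f(9)=-518, f(10)=-580, f(11)=-342; answer -342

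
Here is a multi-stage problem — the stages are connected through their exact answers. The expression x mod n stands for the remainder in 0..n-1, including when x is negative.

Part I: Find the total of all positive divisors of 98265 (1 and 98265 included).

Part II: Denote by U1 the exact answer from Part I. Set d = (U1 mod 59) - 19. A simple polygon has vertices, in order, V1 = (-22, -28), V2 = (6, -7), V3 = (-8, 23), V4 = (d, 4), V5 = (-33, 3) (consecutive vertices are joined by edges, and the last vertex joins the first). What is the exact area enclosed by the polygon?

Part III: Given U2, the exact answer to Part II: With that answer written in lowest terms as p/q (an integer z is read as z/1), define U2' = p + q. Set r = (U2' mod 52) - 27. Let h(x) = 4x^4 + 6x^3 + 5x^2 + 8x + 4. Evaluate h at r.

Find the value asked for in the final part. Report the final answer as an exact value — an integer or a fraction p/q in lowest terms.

27

Part I: 98265 = 3 * 5 * 6551; sigma = (1 + 3) * (1 + 5) * (1 + 6551) = 4 * 6 * 6552 = 157248; answer 157248
Part II: U1 = 157248; d = -6; cross terms: (-22*-7 - 6*-28)=322, (6*23 - -8*-7)=82, (-8*4 - -6*23)=106, (-6*3 - -33*4)=114, (-33*-28 - -22*3)=990; twice the area = |1614| = 1614; area = 807; answer 807
Part III: U2 = 807; threaded value p + q = 808; r = 1; 4*(1)^4 + 6*(1)^3 + 5*(1)^2 + 8*(1)^1 + 4 = (4) + (6) + (5) + (8) + (4) = 27; answer 27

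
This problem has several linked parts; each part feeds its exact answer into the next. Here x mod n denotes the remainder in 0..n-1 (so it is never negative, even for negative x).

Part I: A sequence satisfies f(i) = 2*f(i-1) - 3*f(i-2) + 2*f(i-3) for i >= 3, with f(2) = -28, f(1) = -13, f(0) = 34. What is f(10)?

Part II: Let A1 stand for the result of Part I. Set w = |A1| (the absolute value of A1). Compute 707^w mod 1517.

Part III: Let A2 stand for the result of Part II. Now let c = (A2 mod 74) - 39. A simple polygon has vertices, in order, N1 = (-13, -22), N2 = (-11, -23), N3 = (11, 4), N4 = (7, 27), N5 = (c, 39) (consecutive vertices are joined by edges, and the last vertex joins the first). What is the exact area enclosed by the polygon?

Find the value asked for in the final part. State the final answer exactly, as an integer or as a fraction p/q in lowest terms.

Part I: f(3) = 2*(-28) - 3*(-13) + 2*(34) = 51; iterating: f(3)=51, f(4)=160, f(5)=111, f(6)=-156, f(7)=-325, f(8)=40, f(9)=743, f(10)=716; answer 716
Part II: A1 = 716; w = 716; squarings mod 1517: 707^1=707, 707^2=756, 707^4=1144, 707^8=1082, 707^16=1117, 707^32=715, 707^64=1513, 707^128=16, 707^256=256, 707^512=305; 707^716 = 707^4 * 707^8 * 707^64 * 707^128 * 707^512 = 789 (mod 1517); answer 789
Part III: A2 = 789; c = 10; cross terms: (-13*-23 - -11*-22)=57, (-11*4 - 11*-23)=209, (11*27 - 7*4)=269, (7*39 - 10*27)=3, (10*-22 - -13*39)=287; twice the area = |825| = 825; area = 825/2; answer 825/2

825/2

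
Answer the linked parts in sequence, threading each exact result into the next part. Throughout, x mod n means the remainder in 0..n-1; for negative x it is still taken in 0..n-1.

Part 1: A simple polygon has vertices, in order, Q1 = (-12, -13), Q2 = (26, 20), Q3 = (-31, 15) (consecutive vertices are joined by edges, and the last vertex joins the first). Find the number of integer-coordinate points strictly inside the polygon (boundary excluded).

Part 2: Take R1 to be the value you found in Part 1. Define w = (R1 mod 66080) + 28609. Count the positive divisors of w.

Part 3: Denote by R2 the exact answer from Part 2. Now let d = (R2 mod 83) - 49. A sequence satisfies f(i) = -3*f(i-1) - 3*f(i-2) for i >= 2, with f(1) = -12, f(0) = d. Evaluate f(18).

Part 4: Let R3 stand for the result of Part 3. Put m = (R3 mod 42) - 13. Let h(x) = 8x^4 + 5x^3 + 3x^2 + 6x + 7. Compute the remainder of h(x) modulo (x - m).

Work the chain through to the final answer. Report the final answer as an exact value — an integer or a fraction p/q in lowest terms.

Part 1: cross terms: (-12*20 - 26*-13)=98, (26*15 - -31*20)=1010, (-31*-13 - -12*15)=583; twice the area = |1691| = 1691; area = 1691/2; boundary points = 1 + 1 + 1 = 3; strictly interior points = area - boundary/2 + 1 = 845; answer 845
Part 2: R1 = 845; w = 29454; 29454 = 2 * 3 * 4909; number of divisors = (1+1) * (1+1) * (1+1) = 8; answer 8
Part 3: R2 = 8; d = -41; f(2) = -3*(-12) - 3*(-41) = 159; iterating: f(2)=159, f(3)=-441, f(4)=846, f(5)=-1215, f(6)=1107, f(7)=324, f(8)=-4293, f(9)=11907, f(10)=-22842, f(11)=32805, f(12)=-29889, f(13)=-8748, f(14)=115911, f(15)=-321489, f(16)=616734, f(17)=-885735, f(18)=807003; answer 807003
Part 4: R3 = 807003; m = 2; remainder = value at the root: 8*(2)^4 + 5*(2)^3 + 3*(2)^2 + 6*(2)^1 + 7 = (128) + (40) + (12) + (12) + (7) = 199; answer 199

199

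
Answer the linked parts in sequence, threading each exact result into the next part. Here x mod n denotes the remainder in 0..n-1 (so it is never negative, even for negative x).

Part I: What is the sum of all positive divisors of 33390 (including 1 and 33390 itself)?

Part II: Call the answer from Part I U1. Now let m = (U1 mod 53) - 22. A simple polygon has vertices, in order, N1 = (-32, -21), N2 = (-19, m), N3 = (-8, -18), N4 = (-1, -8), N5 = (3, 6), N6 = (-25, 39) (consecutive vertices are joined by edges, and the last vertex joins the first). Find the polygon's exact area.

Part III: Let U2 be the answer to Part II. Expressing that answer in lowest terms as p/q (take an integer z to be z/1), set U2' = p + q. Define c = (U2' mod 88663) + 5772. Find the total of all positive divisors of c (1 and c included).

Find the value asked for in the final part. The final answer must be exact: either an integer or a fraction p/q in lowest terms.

10592

Part I: 33390 = 2 * 3^2 * 5 * 7 * 53; sigma = (1 + 2) * (1 + 3 + 9) * (1 + 5) * (1 + 7) * (1 + 53) = 3 * 13 * 6 * 8 * 54 = 101088; answer 101088
Part II: U1 = 101088; m = -5; cross terms: (-32*-5 - -19*-21)=-239, (-19*-18 - -8*-5)=302, (-8*-8 - -1*-18)=46, (-1*6 - 3*-8)=18, (3*39 - -25*6)=267, (-25*-21 - -32*39)=1773; twice the area = |2167| = 2167; area = 2167/2; answer 2167/2
Part III: U2 = 2167/2; threaded value p + q = 2169; c = 7941; 7941 = 3 * 2647; sigma = (1 + 3) * (1 + 2647) = 4 * 2648 = 10592; answer 10592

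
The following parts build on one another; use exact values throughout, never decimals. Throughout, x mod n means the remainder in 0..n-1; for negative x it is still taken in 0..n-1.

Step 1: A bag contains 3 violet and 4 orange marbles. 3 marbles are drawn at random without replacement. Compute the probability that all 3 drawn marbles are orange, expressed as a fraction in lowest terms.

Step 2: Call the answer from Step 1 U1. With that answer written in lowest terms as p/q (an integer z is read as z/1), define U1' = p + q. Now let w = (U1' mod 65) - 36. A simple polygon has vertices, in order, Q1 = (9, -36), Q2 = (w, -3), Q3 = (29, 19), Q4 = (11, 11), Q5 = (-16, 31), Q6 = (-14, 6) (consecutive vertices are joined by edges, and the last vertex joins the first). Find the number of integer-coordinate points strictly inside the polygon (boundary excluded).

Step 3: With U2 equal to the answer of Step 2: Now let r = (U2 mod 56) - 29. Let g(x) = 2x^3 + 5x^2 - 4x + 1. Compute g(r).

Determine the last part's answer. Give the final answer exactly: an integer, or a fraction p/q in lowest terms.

Step 1: total draws C(7,3) = 35; favorable C(4,3) = 4; P = 4/35; answer 4/35
Step 2: U1 = 4/35; threaded value p + q = 39; w = 3; cross terms: (9*-3 - 3*-36)=81, (3*19 - 29*-3)=144, (29*11 - 11*19)=110, (11*31 - -16*11)=517, (-16*6 - -14*31)=338, (-14*-36 - 9*6)=450; twice the area = |1640| = 1640; area = 820; boundary points = 3 + 2 + 2 + 1 + 1 + 1 = 10; strictly interior points = area - boundary/2 + 1 = 816; answer 816
Step 3: U2 = 816; r = 3; 2*(3)^3 + 5*(3)^2 - 4*(3)^1 + 1 = (54) + (45) + (-12) + (1) = 88; answer 88

88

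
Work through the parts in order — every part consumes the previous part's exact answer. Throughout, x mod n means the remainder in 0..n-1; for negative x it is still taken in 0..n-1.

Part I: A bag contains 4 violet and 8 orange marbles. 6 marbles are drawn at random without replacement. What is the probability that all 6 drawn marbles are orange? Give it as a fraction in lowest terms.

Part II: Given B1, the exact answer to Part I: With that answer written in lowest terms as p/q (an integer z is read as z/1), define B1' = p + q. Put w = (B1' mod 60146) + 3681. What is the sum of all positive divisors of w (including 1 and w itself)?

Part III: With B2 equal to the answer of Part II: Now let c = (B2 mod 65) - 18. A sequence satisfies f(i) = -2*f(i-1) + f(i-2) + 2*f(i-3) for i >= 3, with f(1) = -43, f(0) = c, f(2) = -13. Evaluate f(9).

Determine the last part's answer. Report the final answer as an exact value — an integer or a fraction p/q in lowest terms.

6587

Part I: total draws C(12,6) = 924; favorable C(8,6) = 28; P = 1/33; answer 1/33
Part II: B1 = 1/33; threaded value p + q = 34; w = 3715; 3715 = 5 * 743; sigma = (1 + 5) * (1 + 743) = 6 * 744 = 4464; answer 4464
Part III: B2 = 4464; c = 26; f(3) = -2*(-13) + 1*(-43) + 2*(26) = 35; iterating: f(3)=35, f(4)=-169, f(5)=347, f(6)=-793, f(7)=1595, f(8)=-3289, f(9)=6587; answer 6587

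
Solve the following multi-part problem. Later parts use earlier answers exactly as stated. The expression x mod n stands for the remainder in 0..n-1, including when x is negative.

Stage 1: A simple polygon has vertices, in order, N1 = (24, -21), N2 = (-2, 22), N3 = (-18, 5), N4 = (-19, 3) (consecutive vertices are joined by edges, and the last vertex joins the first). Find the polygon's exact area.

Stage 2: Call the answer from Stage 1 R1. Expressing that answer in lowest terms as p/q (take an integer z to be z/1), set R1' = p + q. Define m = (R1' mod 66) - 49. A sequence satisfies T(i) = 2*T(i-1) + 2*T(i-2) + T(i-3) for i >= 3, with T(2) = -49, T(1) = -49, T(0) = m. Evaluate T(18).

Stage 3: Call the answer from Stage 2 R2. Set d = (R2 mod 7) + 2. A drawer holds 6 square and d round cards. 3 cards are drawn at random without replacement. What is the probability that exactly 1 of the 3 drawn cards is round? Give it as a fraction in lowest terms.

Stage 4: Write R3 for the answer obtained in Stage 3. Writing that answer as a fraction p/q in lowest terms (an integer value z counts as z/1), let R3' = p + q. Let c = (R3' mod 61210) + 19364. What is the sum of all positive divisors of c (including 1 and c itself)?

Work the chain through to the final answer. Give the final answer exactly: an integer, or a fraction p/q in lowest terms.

Stage 1: cross terms: (24*22 - -2*-21)=486, (-2*5 - -18*22)=386, (-18*3 - -19*5)=41, (-19*-21 - 24*3)=327; twice the area = |1240| = 1240; area = 620; answer 620
Stage 2: R1 = 620; threaded value p + q = 621; m = -22; T(3) = 2*(-49) + 2*(-49) + 1*(-22) = -218; iterating: T(3)=-218, T(4)=-583, T(5)=-1651, T(6)=-4686, T(7)=-13257, T(8)=-37537, T(9)=-106274, T(10)=-300879, T(11)=-851843, T(12)=-2411718, T(13)=-6828001, T(14)=-19331281, T(15)=-54730282, T(16)=-154951127, T(17)=-438694099, T(18)=-1242020734; answer -1242020734
Stage 3: R2 = -1242020734; d = 6; total draws C(12,3) = 220; favorable C(6,1)*C(6,2) = 90; P = 9/22; answer 9/22
Stage 4: R3 = 9/22; threaded value p + q = 31; c = 19395; 19395 = 3^2 * 5 * 431; sigma = (1 + 3 + 9) * (1 + 5) * (1 + 431) = 13 * 6 * 432 = 33696; answer 33696

33696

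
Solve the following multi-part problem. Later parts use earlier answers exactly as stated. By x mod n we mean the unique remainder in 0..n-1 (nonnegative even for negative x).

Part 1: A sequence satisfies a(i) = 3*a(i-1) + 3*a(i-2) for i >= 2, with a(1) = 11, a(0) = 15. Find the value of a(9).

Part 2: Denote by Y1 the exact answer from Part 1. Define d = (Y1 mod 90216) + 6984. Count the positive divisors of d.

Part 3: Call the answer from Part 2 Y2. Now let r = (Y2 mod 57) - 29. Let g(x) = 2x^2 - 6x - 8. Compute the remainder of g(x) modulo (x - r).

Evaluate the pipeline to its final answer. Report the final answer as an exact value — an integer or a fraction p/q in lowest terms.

Part 1: a(2) = 3*(11) + 3*(15) = 78; iterating: a(2)=78, a(3)=267, a(4)=1035, a(5)=3906, a(6)=14823, a(7)=56187, a(8)=213030, a(9)=807651; answer 807651
Part 2: Y1 = 807651; d = 92907; 92907 = 3^4 * 31 * 37; number of divisors = (4+1) * (1+1) * (1+1) = 20; answer 20
Part 3: Y2 = 20; r = -9; remainder = value at the root: 2*(-9)^2 - 6*(-9)^1 - 8 = (162) + (54) + (-8) = 208; answer 208

208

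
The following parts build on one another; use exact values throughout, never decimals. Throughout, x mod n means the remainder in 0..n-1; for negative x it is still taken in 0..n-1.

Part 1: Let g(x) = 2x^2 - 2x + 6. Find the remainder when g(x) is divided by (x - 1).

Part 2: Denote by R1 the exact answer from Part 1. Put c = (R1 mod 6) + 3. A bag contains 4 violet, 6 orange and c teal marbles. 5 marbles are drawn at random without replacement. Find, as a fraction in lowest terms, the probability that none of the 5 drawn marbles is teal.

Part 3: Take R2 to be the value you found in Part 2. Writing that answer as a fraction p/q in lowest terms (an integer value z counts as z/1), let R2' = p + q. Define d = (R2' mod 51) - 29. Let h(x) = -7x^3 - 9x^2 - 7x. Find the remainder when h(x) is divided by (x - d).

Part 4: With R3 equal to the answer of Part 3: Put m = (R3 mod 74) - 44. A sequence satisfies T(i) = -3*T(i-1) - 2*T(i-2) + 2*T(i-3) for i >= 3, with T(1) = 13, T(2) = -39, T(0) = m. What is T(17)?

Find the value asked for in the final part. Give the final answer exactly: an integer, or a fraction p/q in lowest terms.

421453

Part 1: remainder = value at the root: 2*(1)^2 - 2*(1)^1 + 6 = (2) + (-2) + (6) = 6; answer 6
Part 2: R1 = 6; c = 3; total draws C(13,5) = 1287; favorable C(10,5) = 252; P = 28/143; answer 28/143
Part 3: R2 = 28/143; threaded value p + q = 171; d = -11; remainder = value at the root: -7*(-11)^3 - 9*(-11)^2 - 7*(-11)^1 = (9317) + (-1089) + (77) = 8305; answer 8305
Part 4: R3 = 8305; m = -27; T(3) = -3*(-39) - 2*(13) + 2*(-27) = 37; iterating: T(3)=37, T(4)=-7, T(5)=-131, T(6)=481, T(7)=-1195, T(8)=2361, T(9)=-3731, T(10)=4081, T(11)=-59, T(12)=-15447, T(13)=54621, T(14)=-133087, T(15)=259125, T(16)=-401959, T(17)=421453; answer 421453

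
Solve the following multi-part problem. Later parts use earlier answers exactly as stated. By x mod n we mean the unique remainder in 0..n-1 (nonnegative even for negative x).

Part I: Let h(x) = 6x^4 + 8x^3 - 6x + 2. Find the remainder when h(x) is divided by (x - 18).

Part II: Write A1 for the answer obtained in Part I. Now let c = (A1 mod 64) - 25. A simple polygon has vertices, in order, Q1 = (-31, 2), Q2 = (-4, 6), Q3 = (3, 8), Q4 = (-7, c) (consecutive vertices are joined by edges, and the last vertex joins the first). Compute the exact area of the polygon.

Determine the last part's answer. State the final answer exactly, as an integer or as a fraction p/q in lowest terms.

Part I: remainder = value at the root: 6*(18)^4 + 8*(18)^3 - 6*(18)^1 + 2 = (629856) + (46656) + (-108) + (2) = 676406; answer 676406
Part II: A1 = 676406; c = 29; cross terms: (-31*6 - -4*2)=-178, (-4*8 - 3*6)=-50, (3*29 - -7*8)=143, (-7*2 - -31*29)=885; twice the area = |800| = 800; area = 400; answer 400

400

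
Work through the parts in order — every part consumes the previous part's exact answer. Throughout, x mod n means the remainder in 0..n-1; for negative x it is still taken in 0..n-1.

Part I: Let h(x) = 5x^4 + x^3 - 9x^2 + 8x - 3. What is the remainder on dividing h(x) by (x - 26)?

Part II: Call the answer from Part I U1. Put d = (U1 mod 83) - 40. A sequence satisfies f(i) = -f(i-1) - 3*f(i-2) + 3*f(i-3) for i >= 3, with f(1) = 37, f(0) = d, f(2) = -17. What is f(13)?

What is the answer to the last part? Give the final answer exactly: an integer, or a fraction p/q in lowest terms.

Part I: remainder = value at the root: 5*(26)^4 + 1*(26)^3 - 9*(26)^2 + 8*(26)^1 - 3 = (2284880) + (17576) + (-6084) + (208) + (-3) = 2296577; answer 2296577
Part II: U1 = 2296577; d = 10; f(3) = -1*(-17) - 3*(37) + 3*(10) = -64; iterating: f(3)=-64, f(4)=226, f(5)=-85, f(6)=-785, f(7)=1718, f(8)=382, f(9)=-7891, f(10)=11899, f(11)=12920, f(12)=-72290, f(13)=69227; answer 69227

69227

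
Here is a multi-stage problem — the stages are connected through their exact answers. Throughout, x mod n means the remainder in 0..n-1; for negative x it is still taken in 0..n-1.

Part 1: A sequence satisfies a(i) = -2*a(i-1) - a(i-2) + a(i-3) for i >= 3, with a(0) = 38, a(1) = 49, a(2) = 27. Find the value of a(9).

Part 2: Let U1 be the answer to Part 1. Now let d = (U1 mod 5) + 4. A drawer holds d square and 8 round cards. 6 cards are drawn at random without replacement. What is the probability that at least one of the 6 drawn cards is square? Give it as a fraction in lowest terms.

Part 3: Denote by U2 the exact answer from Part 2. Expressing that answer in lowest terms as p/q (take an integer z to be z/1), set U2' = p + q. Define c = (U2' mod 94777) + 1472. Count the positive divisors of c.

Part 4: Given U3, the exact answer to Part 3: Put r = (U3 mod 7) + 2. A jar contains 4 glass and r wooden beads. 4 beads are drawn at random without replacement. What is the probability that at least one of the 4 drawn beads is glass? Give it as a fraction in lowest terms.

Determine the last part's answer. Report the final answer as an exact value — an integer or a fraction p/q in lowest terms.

Part 1: a(3) = -2*(27) - 1*(49) + 1*(38) = -65; iterating: a(3)=-65, a(4)=152, a(5)=-212, a(6)=207, a(7)=-50, a(8)=-319, a(9)=895; answer 895
Part 2: U1 = 895; d = 4; total draws C(12,6) = 924; complement C(8,6) = 28; favorable 924 - 28 = 896; P = 32/33; answer 32/33
Part 3: U2 = 32/33; threaded value p + q = 65; c = 1537; 1537 = 29 * 53; number of divisors = (1+1) * (1+1) = 4; answer 4
Part 4: U3 = 4; r = 6; total draws C(10,4) = 210; complement C(6,4) = 15; favorable 210 - 15 = 195; P = 13/14; answer 13/14

13/14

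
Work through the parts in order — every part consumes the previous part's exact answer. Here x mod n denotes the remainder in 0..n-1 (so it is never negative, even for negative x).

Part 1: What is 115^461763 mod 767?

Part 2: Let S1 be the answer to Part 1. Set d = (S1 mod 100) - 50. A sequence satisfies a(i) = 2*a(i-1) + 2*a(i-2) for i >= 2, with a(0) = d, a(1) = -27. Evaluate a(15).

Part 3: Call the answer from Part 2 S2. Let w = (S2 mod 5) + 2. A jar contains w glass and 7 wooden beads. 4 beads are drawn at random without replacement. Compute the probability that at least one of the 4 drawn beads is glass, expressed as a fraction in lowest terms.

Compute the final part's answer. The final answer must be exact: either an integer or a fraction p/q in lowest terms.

92/99

Part 1: squarings mod 767: 115^1=115, 115^2=186, 115^4=81, 115^8=425, 115^16=380, 115^32=204, 115^64=198, 115^128=87, 115^256=666, 115^512=230, 115^1024=744, 115^2048=529, 115^4096=653, 115^8192=724, 115^16384=315, 115^32768=282, 115^65536=523, 115^131072=477, 115^262144=497; 115^461763 = 115^1 * 115^2 * 115^64 * 115^128 * 115^256 * 115^512 * 115^2048 * 115^65536 * 115^131072 * 115^262144 = 421 (mod 767); answer 421
Part 2: S1 = 421; d = -29; a(2) = 2*(-27) + 2*(-29) = -112; iterating: a(2)=-112, a(3)=-278, a(4)=-780, a(5)=-2116, a(6)=-5792, a(7)=-15816, a(8)=-43216, a(9)=-118064, a(10)=-322560, a(11)=-881248, a(12)=-2407616, a(13)=-6577728, a(14)=-17970688, a(15)=-49096832; answer -49096832
Part 3: S2 = -49096832; w = 5; total draws C(12,4) = 495; complement C(7,4) = 35; favorable 495 - 35 = 460; P = 92/99; answer 92/99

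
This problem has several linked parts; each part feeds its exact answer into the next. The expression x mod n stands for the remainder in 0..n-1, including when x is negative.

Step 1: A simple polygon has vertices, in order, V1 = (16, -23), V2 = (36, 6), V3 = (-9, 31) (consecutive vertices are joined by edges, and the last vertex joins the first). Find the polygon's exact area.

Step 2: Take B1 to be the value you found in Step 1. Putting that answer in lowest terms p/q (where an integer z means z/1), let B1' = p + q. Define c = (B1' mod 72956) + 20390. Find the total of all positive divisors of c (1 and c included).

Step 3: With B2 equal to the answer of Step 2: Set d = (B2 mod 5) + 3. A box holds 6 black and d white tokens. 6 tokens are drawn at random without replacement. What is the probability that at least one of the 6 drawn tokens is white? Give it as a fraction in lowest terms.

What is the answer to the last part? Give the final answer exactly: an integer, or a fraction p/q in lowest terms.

Step 1: cross terms: (16*6 - 36*-23)=924, (36*31 - -9*6)=1170, (-9*-23 - 16*31)=-289; twice the area = |1805| = 1805; area = 1805/2; answer 1805/2
Step 2: B1 = 1805/2; threaded value p + q = 1807; c = 22197; 22197 = 3 * 7^2 * 151; sigma = (1 + 3) * (1 + 7 + 49) * (1 + 151) = 4 * 57 * 152 = 34656; answer 34656
Step 3: B2 = 34656; d = 4; total draws C(10,6) = 210; complement C(6,6) = 1; favorable 210 - 1 = 209; P = 209/210; answer 209/210

209/210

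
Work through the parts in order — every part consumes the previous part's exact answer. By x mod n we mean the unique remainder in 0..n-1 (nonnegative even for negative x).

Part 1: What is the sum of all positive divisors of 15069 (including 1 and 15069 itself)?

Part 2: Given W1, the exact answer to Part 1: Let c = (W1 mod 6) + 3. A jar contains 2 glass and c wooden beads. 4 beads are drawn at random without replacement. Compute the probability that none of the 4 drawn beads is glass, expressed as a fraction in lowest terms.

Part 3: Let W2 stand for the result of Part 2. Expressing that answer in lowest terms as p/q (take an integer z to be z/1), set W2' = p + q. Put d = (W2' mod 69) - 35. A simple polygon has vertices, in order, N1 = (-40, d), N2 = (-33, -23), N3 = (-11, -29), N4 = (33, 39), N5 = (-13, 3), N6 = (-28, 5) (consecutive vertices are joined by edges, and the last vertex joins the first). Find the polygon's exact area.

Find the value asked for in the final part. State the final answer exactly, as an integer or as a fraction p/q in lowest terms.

1421

Part 1: 15069 = 3 * 5023; sigma = (1 + 3) * (1 + 5023) = 4 * 5024 = 20096; answer 20096
Part 2: W1 = 20096; c = 5; total draws C(7,4) = 35; favorable C(5,4) = 5; P = 1/7; answer 1/7
Part 3: W2 = 1/7; threaded value p + q = 8; d = -27; cross terms: (-40*-23 - -33*-27)=29, (-33*-29 - -11*-23)=704, (-11*39 - 33*-29)=528, (33*3 - -13*39)=606, (-13*5 - -28*3)=19, (-28*-27 - -40*5)=956; twice the area = |2842| = 2842; area = 1421; answer 1421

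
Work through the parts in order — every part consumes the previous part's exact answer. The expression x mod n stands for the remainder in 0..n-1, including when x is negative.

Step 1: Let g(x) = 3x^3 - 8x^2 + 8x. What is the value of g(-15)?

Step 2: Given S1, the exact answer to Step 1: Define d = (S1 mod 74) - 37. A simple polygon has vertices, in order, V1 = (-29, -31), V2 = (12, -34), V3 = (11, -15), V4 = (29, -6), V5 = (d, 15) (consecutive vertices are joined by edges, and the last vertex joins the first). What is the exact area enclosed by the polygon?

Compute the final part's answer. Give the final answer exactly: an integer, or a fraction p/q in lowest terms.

3291/2

Step 1: 3*(-15)^3 - 8*(-15)^2 + 8*(-15)^1 = (-10125) + (-1800) + (-120) = -12045; answer -12045
Step 2: S1 = -12045; d = -20; cross terms: (-29*-34 - 12*-31)=1358, (12*-15 - 11*-34)=194, (11*-6 - 29*-15)=369, (29*15 - -20*-6)=315, (-20*-31 - -29*15)=1055; twice the area = |3291| = 3291; area = 3291/2; answer 3291/2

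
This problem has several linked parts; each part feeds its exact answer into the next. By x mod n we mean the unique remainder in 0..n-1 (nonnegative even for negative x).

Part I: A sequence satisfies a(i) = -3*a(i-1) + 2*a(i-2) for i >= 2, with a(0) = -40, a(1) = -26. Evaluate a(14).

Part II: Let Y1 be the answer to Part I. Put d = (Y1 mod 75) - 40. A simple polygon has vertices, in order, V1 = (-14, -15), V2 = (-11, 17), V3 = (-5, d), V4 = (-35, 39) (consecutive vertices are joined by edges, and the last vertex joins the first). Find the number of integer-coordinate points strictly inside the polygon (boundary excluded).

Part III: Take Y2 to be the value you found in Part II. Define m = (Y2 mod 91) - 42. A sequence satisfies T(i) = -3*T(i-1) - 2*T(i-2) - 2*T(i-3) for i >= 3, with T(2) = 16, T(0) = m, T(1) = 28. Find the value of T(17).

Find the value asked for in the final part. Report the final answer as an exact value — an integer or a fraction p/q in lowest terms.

Part I: a(2) = -3*(-26) + 2*(-40) = -2; iterating: a(2)=-2, a(3)=-46, a(4)=134, a(5)=-494, a(6)=1750, a(7)=-6238, a(8)=22214, a(9)=-79118, a(10)=281782, a(11)=-1003582, a(12)=3574310, a(13)=-12730094, a(14)=45338902; answer 45338902
Part II: Y1 = 45338902; d = 12; cross terms: (-14*17 - -11*-15)=-403, (-11*12 - -5*17)=-47, (-5*39 - -35*12)=225, (-35*-15 - -14*39)=1071; twice the area = |846| = 846; area = 423; boundary points = 1 + 1 + 3 + 3 = 8; strictly interior points = area - boundary/2 + 1 = 420; answer 420
Part III: Y2 = 420; m = 14; T(3) = -3*(16) - 2*(28) - 2*(14) = -132; iterating: T(3)=-132, T(4)=308, T(5)=-692, T(6)=1724, T(7)=-4404, T(8)=11148, T(9)=-28084, T(10)=70764, T(11)=-178420, T(12)=449900, T(13)=-1134388, T(14)=2860204, T(15)=-7211636, T(16)=18183276, T(17)=-45846964; answer -45846964

-45846964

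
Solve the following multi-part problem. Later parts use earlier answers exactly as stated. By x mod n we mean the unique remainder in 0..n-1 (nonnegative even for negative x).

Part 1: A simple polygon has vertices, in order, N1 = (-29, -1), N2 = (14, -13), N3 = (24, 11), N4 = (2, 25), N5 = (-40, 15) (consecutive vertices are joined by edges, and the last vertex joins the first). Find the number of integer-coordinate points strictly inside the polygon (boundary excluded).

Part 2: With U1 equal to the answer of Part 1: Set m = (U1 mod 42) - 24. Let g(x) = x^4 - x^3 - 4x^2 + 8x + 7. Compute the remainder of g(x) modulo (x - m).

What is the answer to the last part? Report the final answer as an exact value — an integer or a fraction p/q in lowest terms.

Part 1: cross terms: (-29*-13 - 14*-1)=391, (14*11 - 24*-13)=466, (24*25 - 2*11)=578, (2*15 - -40*25)=1030, (-40*-1 - -29*15)=475; twice the area = |2940| = 2940; area = 1470; boundary points = 1 + 2 + 2 + 2 + 1 = 8; strictly interior points = area - boundary/2 + 1 = 1467; answer 1467
Part 2: U1 = 1467; m = 15; remainder = value at the root: 1*(15)^4 - 1*(15)^3 - 4*(15)^2 + 8*(15)^1 + 7 = (50625) + (-3375) + (-900) + (120) + (7) = 46477; answer 46477

46477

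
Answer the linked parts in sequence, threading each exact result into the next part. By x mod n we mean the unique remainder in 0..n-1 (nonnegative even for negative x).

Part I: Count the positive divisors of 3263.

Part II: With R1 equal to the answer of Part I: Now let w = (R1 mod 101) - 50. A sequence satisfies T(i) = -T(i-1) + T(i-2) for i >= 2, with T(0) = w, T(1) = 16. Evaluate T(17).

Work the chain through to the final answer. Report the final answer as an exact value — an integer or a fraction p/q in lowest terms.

70954

Part I: 3263 = 13 * 251; number of divisors = (1+1) * (1+1) = 4; answer 4
Part II: R1 = 4; w = -46; T(2) = -1*(16) + 1*(-46) = -62; iterating: T(2)=-62, T(3)=78, T(4)=-140, T(5)=218, T(6)=-358, T(7)=576, T(8)=-934, T(9)=1510, T(10)=-2444, T(11)=3954, T(12)=-6398, T(13)=10352, T(14)=-16750, T(15)=27102, T(16)=-43852, T(17)=70954; answer 70954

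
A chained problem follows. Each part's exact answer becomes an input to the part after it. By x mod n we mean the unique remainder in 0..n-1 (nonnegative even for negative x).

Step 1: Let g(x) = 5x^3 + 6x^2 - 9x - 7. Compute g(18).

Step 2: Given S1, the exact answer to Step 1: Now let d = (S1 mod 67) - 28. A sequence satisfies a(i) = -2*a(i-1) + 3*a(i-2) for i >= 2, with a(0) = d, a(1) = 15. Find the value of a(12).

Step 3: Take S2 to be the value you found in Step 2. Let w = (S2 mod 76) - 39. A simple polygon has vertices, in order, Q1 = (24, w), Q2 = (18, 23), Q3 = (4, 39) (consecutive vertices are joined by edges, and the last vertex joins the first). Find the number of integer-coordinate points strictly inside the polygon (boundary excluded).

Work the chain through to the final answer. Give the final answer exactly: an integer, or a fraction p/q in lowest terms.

356

Step 1: 5*(18)^3 + 6*(18)^2 - 9*(18)^1 - 7 = (29160) + (1944) + (-162) + (-7) = 30935; answer 30935
Step 2: S1 = 30935; d = 20; a(2) = -2*(15) + 3*(20) = 30; iterating: a(2)=30, a(3)=-15, a(4)=120, a(5)=-285, a(6)=930, a(7)=-2715, a(8)=8220, a(9)=-24585, a(10)=73830, a(11)=-221415, a(12)=664320; answer 664320
Step 3: S2 = 664320; w = -35; cross terms: (24*23 - 18*-35)=1182, (18*39 - 4*23)=610, (4*-35 - 24*39)=-1076; twice the area = |716| = 716; area = 358; boundary points = 2 + 2 + 2 = 6; strictly interior points = area - boundary/2 + 1 = 356; answer 356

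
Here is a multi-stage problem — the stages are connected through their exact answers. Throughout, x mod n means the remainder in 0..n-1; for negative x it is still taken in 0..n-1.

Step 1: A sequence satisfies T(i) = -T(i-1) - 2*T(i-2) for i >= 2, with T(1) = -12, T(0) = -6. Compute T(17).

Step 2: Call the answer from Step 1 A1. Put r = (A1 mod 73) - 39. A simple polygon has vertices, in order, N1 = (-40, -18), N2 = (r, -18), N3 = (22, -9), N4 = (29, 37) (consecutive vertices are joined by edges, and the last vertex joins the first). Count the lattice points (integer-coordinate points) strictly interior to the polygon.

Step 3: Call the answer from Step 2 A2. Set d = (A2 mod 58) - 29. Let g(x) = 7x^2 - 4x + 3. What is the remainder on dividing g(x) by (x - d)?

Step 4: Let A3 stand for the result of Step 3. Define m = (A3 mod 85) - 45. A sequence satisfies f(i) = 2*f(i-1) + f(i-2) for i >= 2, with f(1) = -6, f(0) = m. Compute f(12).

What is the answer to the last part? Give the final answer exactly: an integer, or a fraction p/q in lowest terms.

Step 1: T(2) = -1*(-12) - 2*(-6) = 24; iterating: T(2)=24, T(3)=0, T(4)=-48, T(5)=48, T(6)=48, T(7)=-144, T(8)=48, T(9)=240, T(10)=-336, T(11)=-144, T(12)=816, T(13)=-528, T(14)=-1104, T(15)=2160, T(16)=48, T(17)=-4368; answer -4368
Step 2: A1 = -4368; r = -27; cross terms: (-40*-18 - -27*-18)=234, (-27*-9 - 22*-18)=639, (22*37 - 29*-9)=1075, (29*-18 - -40*37)=958; twice the area = |2906| = 2906; area = 1453; boundary points = 13 + 1 + 1 + 1 = 16; strictly interior points = area - boundary/2 + 1 = 1446; answer 1446
Step 3: A2 = 1446; d = 25; remainder = value at the root: 7*(25)^2 - 4*(25)^1 + 3 = (4375) + (-100) + (3) = 4278; answer 4278
Step 4: A3 = 4278; m = -17; f(2) = 2*(-6) + 1*(-17) = -29; iterating: f(2)=-29, f(3)=-64, f(4)=-157, f(5)=-378, f(6)=-913, f(7)=-2204, f(8)=-5321, f(9)=-12846, f(10)=-31013, f(11)=-74872, f(12)=-180757; answer -180757

-180757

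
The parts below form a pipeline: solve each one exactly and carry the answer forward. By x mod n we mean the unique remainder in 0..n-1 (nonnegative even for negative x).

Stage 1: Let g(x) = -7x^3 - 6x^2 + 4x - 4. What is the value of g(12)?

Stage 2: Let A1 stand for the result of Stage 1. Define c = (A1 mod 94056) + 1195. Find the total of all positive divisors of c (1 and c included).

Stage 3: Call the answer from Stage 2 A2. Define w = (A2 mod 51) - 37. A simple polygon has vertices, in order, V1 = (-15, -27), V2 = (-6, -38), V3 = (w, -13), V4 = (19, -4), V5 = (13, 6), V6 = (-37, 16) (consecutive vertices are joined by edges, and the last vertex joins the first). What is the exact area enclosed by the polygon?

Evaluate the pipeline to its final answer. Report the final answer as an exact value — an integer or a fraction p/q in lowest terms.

Stage 1: -7*(12)^3 - 6*(12)^2 + 4*(12)^1 - 4 = (-12096) + (-864) + (48) + (-4) = -12916; answer -12916
Stage 2: A1 = -12916; c = 82335; 82335 = 3 * 5 * 11 * 499; sigma = (1 + 3) * (1 + 5) * (1 + 11) * (1 + 499) = 4 * 6 * 12 * 500 = 144000; answer 144000
Stage 3: A2 = 144000; w = -10; cross terms: (-15*-38 - -6*-27)=408, (-6*-13 - -10*-38)=-302, (-10*-4 - 19*-13)=287, (19*6 - 13*-4)=166, (13*16 - -37*6)=430, (-37*-27 - -15*16)=1239; twice the area = |2228| = 2228; area = 1114; answer 1114

1114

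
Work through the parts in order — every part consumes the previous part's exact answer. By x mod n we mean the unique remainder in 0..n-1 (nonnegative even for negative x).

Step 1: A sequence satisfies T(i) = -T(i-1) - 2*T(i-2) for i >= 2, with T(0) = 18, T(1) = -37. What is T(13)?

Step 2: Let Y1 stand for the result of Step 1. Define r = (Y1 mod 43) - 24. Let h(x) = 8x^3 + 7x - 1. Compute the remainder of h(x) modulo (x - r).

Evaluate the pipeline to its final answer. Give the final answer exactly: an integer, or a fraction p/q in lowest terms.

-16

Step 1: T(2) = -1*(-37) - 2*(18) = 1; iterating: T(2)=1, T(3)=73, T(4)=-75, T(5)=-71, T(6)=221, T(7)=-79, T(8)=-363, T(9)=521, T(10)=205, T(11)=-1247, T(12)=837, T(13)=1657; answer 1657
Step 2: Y1 = 1657; r = -1; remainder = value at the root: 8*(-1)^3 + 7*(-1)^1 - 1 = (-8) + (-7) + (-1) = -16; answer -16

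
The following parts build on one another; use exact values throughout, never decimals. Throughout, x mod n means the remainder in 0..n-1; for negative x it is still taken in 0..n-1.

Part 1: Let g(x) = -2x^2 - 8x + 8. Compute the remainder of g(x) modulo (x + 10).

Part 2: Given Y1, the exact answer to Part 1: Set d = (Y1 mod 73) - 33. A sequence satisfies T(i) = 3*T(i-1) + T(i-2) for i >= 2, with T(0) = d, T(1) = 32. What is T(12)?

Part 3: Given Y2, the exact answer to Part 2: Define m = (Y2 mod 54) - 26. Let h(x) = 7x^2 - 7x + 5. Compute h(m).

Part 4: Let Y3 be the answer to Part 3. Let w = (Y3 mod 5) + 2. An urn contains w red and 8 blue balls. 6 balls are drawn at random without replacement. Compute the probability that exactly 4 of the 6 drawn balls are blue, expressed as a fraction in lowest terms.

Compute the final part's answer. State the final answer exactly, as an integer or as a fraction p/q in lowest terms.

Part 1: remainder = value at the root: -2*(-10)^2 - 8*(-10)^1 + 8 = (-200) + (80) + (8) = -112; answer -112
Part 2: Y1 = -112; d = 1; T(2) = 3*(32) + 1*(1) = 97; iterating: T(2)=97, T(3)=323, T(4)=1066, T(5)=3521, T(6)=11629, T(7)=38408, T(8)=126853, T(9)=418967, T(10)=1383754, T(11)=4570229, T(12)=15094441; answer 15094441
Part 3: Y2 = 15094441; m = 11; 7*(11)^2 - 7*(11)^1 + 5 = (847) + (-77) + (5) = 775; answer 775
Part 4: Y3 = 775; w = 2; total draws C(10,6) = 210; favorable C(8,4)*C(2,2) = 70; P = 1/3; answer 1/3

1/3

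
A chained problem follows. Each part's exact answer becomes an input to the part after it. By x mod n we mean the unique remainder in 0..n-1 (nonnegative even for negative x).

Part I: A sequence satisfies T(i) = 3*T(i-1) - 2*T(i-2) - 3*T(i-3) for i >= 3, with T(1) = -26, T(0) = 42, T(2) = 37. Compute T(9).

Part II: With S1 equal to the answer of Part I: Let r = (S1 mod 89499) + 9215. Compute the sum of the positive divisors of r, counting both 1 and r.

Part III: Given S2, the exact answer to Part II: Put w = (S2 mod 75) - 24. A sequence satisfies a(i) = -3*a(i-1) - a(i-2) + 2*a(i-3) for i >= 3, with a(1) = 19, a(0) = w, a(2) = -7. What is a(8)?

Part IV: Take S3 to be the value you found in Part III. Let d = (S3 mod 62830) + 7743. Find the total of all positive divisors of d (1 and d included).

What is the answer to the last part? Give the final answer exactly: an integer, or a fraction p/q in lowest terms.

Part I: T(3) = 3*(37) - 2*(-26) - 3*(42) = 37; iterating: T(3)=37, T(4)=115, T(5)=160, T(6)=139, T(7)=-248, T(8)=-1502, T(9)=-4427; answer -4427
Part II: S1 = -4427; r = 94287; 94287 = 3 * 53 * 593; sigma = (1 + 3) * (1 + 53) * (1 + 593) = 4 * 54 * 594 = 128304; answer 128304
Part III: S2 = 128304; w = 30; a(3) = -3*(-7) - 1*(19) + 2*(30) = 62; iterating: a(3)=62, a(4)=-141, a(5)=347, a(6)=-776, a(7)=1699, a(8)=-3627; answer -3627
Part IV: S3 = -3627; d = 66946; 66946 = 2 * 11 * 17 * 179; sigma = (1 + 2) * (1 + 11) * (1 + 17) * (1 + 179) = 3 * 12 * 18 * 180 = 116640; answer 116640

116640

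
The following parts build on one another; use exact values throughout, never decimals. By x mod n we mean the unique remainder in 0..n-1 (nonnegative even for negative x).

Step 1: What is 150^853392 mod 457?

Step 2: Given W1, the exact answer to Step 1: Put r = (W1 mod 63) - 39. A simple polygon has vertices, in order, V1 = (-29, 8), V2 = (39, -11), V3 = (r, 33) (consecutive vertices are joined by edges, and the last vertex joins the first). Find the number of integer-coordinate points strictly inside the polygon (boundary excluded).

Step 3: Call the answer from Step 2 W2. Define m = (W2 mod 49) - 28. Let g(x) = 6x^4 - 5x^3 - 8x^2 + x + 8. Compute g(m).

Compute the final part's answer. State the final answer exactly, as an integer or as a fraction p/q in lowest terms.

Step 1: squarings mod 457: 150^1=150, 150^2=107, 150^4=24, 150^8=119, 150^16=451, 150^32=36, 150^64=382, 150^128=141, 150^256=230, 150^512=345, 150^1024=205, 150^2048=438, 150^4096=361, 150^8192=76, 150^16384=292, 150^32768=262, 150^65536=94, 150^131072=153, 150^262144=102, 150^524288=350; 150^853392 = 150^16 * 150^128 * 150^256 * 150^1024 * 150^65536 * 150^262144 * 150^524288 = 453 (mod 457); answer 453
Step 2: W1 = 453; r = -27; cross terms: (-29*-11 - 39*8)=7, (39*33 - -27*-11)=990, (-27*8 - -29*33)=741; twice the area = |1738| = 1738; area = 869; boundary points = 1 + 22 + 1 = 24; strictly interior points = area - boundary/2 + 1 = 858; answer 858
Step 3: W2 = 858; m = -3; 6*(-3)^4 - 5*(-3)^3 - 8*(-3)^2 + 1*(-3)^1 + 8 = (486) + (135) + (-72) + (-3) + (8) = 554; answer 554

554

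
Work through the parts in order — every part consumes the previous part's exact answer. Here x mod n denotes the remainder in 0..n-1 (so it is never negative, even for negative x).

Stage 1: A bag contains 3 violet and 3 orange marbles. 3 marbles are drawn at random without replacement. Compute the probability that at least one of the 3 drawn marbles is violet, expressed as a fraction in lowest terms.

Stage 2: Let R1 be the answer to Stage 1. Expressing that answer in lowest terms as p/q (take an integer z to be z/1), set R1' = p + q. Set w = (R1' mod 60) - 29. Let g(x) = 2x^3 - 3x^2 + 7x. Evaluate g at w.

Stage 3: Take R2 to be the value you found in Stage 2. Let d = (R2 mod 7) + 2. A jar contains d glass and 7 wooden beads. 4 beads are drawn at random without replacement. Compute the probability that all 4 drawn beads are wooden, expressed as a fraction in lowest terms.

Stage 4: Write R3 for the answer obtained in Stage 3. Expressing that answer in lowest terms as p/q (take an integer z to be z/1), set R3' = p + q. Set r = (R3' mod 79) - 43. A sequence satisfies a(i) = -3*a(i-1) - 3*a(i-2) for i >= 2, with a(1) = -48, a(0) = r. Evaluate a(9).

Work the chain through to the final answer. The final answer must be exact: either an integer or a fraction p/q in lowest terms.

8505

Stage 1: total draws C(6,3) = 20; complement C(3,3) = 1; favorable 20 - 1 = 19; P = 19/20; answer 19/20
Stage 2: R1 = 19/20; threaded value p + q = 39; w = 10; 2*(10)^3 - 3*(10)^2 + 7*(10)^1 = (2000) + (-300) + (70) = 1770; answer 1770
Stage 3: R2 = 1770; d = 8; total draws C(15,4) = 1365; favorable C(7,4) = 35; P = 1/39; answer 1/39
Stage 4: R3 = 1/39; threaded value p + q = 40; r = -3; a(2) = -3*(-48) - 3*(-3) = 153; iterating: a(2)=153, a(3)=-315, a(4)=486, a(5)=-513, a(6)=81, a(7)=1296, a(8)=-4131, a(9)=8505; answer 8505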